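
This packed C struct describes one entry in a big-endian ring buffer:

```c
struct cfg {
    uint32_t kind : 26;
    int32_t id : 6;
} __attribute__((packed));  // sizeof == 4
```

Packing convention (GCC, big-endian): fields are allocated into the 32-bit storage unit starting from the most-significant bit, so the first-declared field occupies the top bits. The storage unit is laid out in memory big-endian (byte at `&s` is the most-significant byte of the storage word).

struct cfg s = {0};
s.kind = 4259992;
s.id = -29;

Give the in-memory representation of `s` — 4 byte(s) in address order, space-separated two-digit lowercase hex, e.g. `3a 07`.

kind:26 = 4259992 → 0x410098 << 6 → word 0x10402600
id:6 = -29 → 0x23 << 0 → word 0x10402623
word = 0x10402623 → big-endian bytes:
  [0]=0x10  [1]=0x40  [2]=0x26  [3]=0x23

10 40 26 23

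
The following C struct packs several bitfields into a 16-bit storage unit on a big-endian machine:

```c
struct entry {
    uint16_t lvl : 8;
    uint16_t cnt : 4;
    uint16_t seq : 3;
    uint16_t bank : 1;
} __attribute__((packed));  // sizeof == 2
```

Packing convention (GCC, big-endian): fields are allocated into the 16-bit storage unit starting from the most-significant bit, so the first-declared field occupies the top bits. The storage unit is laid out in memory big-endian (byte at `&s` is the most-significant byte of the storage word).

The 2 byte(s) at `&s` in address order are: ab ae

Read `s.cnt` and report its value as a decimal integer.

10

[0]=0xab [1]=0xae (big-endian) → word 0xabae
lvl [8+:8] = (word>>8) & 0xff = 171
cnt [4+:4] = (word>>4) & 0xf = 10  ←
seq [1+:3] = (word>>1) & 0x7 = 7
bank [0+:1] = (word>>0) & 0x1 = 0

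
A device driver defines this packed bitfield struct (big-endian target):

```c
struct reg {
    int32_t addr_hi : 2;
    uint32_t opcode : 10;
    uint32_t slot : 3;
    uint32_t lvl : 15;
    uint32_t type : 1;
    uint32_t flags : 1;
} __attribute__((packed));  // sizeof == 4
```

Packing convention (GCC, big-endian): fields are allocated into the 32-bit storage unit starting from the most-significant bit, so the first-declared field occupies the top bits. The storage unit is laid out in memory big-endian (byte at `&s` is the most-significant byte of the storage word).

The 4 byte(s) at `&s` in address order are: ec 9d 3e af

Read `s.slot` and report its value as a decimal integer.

[0]=0xec [1]=0x9d [2]=0x3e [3]=0xaf (big-endian) → word 0xec9d3eaf
addr_hi [30+:2] = (word>>30) & 0x3 = 3
opcode [20+:10] = (word>>20) & 0x3ff = 713
slot [17+:3] = (word>>17) & 0x7 = 6  ←
lvl [2+:15] = (word>>2) & 0x7fff = 20395
type [1+:1] = (word>>1) & 0x1 = 1
flags [0+:1] = (word>>0) & 0x1 = 1

6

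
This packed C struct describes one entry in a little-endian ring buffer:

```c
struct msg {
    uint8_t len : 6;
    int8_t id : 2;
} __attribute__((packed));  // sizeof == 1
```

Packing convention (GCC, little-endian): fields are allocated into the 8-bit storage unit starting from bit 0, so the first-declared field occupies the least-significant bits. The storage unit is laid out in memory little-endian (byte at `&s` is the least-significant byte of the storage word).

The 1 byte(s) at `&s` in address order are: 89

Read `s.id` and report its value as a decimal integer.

[0]=0x89 (little-endian) → word 0x89
len:6 @ bit 0 → (0x89>>0)&0x3f = 0x9
id:2 @ bit 6 → (0x89>>6)&0x3 = 0x2  ←
id signed 2b, MSB=1: 2 - 4 = -2

-2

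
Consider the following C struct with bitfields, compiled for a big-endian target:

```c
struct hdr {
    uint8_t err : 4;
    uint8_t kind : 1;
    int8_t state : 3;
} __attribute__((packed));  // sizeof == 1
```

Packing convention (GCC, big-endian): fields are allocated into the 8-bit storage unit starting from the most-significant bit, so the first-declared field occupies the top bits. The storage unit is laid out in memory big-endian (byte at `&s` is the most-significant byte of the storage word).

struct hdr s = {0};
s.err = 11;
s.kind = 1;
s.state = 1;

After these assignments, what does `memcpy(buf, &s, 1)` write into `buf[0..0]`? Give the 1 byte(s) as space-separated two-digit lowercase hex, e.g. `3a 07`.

b9

err:4 = 11 → 0xb << 4 → word 0xb0
kind:1 = 1 → 0x1 << 3 → word 0xb8
state:3 = 1 → 0x1 << 0 → word 0xb9
word = 0xb9 → big-endian bytes:
  [0]=0xb9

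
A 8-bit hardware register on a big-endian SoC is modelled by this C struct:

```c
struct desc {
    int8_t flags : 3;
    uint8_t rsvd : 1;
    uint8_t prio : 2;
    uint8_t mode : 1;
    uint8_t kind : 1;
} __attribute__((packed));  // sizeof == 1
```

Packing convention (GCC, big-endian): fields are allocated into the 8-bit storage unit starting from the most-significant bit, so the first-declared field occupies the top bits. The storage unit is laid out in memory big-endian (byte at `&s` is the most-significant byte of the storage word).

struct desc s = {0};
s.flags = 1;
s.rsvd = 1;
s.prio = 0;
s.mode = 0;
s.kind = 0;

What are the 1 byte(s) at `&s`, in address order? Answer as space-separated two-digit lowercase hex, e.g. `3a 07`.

30

flags:3 = 1 → 0x1 << 5 → word 0x20
rsvd:1 = 1 → 0x1 << 4 → word 0x30
prio:2 = 0 → 0x0 << 2 → word 0x30
mode:1 = 0 → 0x0 << 1 → word 0x30
kind:1 = 0 → 0x0 << 0 → word 0x30
word = 0x30 → big-endian bytes:
  [0]=0x30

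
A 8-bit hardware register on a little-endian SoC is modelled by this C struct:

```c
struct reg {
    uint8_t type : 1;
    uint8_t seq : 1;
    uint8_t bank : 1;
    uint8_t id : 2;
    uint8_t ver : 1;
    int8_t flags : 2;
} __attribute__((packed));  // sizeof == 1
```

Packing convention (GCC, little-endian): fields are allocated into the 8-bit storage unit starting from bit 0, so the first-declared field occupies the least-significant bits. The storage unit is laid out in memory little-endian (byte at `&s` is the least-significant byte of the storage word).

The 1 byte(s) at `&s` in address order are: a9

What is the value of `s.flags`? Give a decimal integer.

[0]=0xa9 (little-endian) → word 0xa9
type:1 @ bit 0 → (0xa9>>0)&0x1 = 0x1
seq:1 @ bit 1 → (0xa9>>1)&0x1 = 0x0
bank:1 @ bit 2 → (0xa9>>2)&0x1 = 0x0
id:2 @ bit 3 → (0xa9>>3)&0x3 = 0x1
ver:1 @ bit 5 → (0xa9>>5)&0x1 = 0x1
flags:2 @ bit 6 → (0xa9>>6)&0x3 = 0x2  ←
flags signed 2b, MSB=1: 2 - 4 = -2

-2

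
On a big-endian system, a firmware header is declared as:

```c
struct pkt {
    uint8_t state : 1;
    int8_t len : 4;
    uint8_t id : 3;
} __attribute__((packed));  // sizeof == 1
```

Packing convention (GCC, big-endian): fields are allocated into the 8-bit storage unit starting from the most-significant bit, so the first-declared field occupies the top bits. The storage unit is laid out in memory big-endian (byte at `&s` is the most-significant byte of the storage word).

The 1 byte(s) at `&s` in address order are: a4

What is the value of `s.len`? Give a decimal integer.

[0]=0xa4 (big-endian) → word 0xa4
state:1 @ bit 7 → (0xa4>>7)&0x1 = 0x1
len:4 @ bit 3 → (0xa4>>3)&0xf = 0x4  ←
id:3 @ bit 0 → (0xa4>>0)&0x7 = 0x4
len signed 4b, MSB=0: value = 4

4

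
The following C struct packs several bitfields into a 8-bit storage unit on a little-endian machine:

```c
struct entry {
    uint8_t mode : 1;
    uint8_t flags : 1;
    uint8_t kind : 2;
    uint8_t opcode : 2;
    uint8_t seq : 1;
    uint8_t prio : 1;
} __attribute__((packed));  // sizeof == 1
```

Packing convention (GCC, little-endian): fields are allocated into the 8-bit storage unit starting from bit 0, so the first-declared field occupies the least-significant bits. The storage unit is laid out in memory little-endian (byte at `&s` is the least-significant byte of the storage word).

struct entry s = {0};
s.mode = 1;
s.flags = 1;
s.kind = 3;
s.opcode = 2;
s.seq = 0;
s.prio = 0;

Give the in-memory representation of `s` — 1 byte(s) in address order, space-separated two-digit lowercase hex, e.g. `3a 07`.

[0+:1] mode=1 & 0x1 = 0x1; word=0x01
[1+:1] flags=1 & 0x1 = 0x1; word=0x03
[2+:2] kind=3 & 0x3 = 0x3; word=0x0f
[4+:2] opcode=2 & 0x3 = 0x2; word=0x2f
[6+:1] seq=0 & 0x1 = 0x0; word=0x2f
[7+:1] prio=0 & 0x1 = 0x0; word=0x2f
word = 0x2f → little-endian bytes:
  [0]=0x2f

2f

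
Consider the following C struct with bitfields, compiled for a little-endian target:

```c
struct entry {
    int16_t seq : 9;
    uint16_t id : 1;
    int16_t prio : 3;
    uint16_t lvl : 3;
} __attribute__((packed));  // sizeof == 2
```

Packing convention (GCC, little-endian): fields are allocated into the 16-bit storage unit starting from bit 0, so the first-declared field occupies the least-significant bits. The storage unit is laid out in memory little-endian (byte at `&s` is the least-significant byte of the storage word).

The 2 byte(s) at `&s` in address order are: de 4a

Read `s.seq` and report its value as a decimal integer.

[0]=0xde [1]=0x4a (little-endian) → word 0x4ade
seq [0+:9] = (word>>0) & 0x1ff = 222  ←
id [9+:1] = (word>>9) & 0x1 = 1
prio [10+:3] = (word>>10) & 0x7 = 2
lvl [13+:3] = (word>>13) & 0x7 = 2
seq signed 9b, MSB=0: value = 222

222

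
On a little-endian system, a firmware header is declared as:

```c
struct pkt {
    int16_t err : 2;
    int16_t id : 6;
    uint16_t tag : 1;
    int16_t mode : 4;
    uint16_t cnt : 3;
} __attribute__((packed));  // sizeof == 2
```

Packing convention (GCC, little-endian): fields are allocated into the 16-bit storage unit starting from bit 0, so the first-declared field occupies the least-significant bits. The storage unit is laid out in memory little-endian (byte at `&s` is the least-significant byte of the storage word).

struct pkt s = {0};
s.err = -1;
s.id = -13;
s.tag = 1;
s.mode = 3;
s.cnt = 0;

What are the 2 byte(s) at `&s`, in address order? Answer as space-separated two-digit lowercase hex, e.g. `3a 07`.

cf 07

[0+:2] err=-1 & 0x3 = 0x3; word=0x0003
[2+:6] id=-13 & 0x3f = 0x33; word=0x00cf
[8+:1] tag=1 & 0x1 = 0x1; word=0x01cf
[9+:4] mode=3 & 0xf = 0x3; word=0x07cf
[13+:3] cnt=0 & 0x7 = 0x0; word=0x07cf
word = 0x07cf → little-endian bytes:
  [0]=0xcf  [1]=0x07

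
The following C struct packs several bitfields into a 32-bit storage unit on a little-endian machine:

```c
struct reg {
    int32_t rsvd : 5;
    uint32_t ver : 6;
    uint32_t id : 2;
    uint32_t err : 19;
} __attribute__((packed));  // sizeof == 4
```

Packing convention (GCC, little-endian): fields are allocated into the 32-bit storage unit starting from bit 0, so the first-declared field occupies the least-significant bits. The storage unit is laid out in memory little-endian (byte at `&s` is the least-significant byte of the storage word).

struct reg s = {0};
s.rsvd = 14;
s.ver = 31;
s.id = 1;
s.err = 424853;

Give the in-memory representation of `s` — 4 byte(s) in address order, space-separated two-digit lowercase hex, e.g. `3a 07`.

rsvd:5 = 14 → 0xe << 0 → word 0x0000000e
ver:6 = 31 → 0x1f << 5 → word 0x000003ee
id:2 = 1 → 0x1 << 11 → word 0x00000bee
err:19 = 424853 → 0x67b95 << 13 → word 0xcf72abee
word = 0xcf72abee → little-endian bytes:
  [0]=0xee  [1]=0xab  [2]=0x72  [3]=0xcf

ee ab 72 cf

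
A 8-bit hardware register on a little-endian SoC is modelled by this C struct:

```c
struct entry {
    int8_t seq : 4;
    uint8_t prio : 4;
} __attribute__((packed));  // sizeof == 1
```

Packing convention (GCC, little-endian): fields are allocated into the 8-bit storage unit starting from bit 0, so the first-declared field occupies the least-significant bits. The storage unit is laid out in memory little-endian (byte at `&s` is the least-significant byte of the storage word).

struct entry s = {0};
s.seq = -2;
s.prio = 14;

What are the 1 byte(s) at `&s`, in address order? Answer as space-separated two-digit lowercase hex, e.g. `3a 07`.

[0+:4] seq=-2 & 0xf = 0xe; word=0x0e
[4+:4] prio=14 & 0xf = 0xe; word=0xee
word = 0xee → little-endian bytes:
  [0]=0xee

ee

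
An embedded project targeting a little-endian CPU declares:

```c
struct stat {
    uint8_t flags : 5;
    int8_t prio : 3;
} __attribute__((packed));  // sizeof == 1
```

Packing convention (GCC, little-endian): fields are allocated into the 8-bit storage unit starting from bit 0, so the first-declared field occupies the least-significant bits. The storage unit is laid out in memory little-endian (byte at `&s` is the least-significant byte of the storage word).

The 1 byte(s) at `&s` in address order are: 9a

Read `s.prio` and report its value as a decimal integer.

-4

[0]=0x9a (little-endian) → word 0x9a
flags [0+:5] = (word>>0) & 0x1f = 26
prio [5+:3] = (word>>5) & 0x7 = 4  ←
prio signed 3b, MSB=1: 4 - 8 = -4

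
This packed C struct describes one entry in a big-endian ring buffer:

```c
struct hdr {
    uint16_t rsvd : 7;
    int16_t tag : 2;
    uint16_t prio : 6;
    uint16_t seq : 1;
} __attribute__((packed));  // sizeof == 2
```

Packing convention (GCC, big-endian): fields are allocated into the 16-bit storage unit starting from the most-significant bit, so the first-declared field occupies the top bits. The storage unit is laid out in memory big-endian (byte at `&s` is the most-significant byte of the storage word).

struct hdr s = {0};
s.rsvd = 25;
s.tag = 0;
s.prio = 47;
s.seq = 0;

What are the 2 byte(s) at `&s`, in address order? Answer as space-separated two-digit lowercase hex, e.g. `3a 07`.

rsvd:7 = 25 → 0x19 << 9 → word 0x3200
tag:2 = 0 → 0x0 << 7 → word 0x3200
prio:6 = 47 → 0x2f << 1 → word 0x325e
seq:1 = 0 → 0x0 << 0 → word 0x325e
word = 0x325e → big-endian bytes:
  [0]=0x32  [1]=0x5e

32 5e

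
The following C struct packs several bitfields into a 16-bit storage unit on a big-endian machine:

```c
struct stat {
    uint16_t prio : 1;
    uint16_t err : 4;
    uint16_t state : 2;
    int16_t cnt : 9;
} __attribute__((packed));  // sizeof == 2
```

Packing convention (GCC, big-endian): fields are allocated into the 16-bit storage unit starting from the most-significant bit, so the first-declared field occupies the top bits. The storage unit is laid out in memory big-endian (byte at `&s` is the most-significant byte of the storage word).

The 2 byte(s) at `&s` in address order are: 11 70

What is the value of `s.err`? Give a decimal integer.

[0]=0x11 [1]=0x70 (big-endian) → word 0x1170
prio [15+:1] = (word>>15) & 0x1 = 0
err [11+:4] = (word>>11) & 0xf = 2  ←
state [9+:2] = (word>>9) & 0x3 = 0
cnt [0+:9] = (word>>0) & 0x1ff = 368

2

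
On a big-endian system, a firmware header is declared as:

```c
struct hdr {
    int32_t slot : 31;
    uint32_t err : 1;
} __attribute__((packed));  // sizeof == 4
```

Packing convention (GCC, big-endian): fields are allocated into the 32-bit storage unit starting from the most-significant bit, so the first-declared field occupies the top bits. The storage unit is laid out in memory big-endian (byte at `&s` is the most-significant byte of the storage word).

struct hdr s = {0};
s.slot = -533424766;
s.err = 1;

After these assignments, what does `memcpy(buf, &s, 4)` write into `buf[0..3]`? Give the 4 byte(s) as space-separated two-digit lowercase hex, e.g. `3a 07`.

c0 69 2b 05

slot:31 = -533424766 → 0x60349582 << 1 → word 0xc0692b04
err:1 = 1 → 0x1 << 0 → word 0xc0692b05
word = 0xc0692b05 → big-endian bytes:
  [0]=0xc0  [1]=0x69  [2]=0x2b  [3]=0x05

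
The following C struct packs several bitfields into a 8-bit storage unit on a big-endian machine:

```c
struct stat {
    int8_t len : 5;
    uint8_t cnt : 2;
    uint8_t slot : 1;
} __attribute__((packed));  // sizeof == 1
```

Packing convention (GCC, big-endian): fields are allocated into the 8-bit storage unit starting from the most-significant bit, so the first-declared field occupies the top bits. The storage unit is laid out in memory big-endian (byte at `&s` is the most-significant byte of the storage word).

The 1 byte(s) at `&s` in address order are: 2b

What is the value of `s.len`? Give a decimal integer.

5

[0]=0x2b (big-endian) → word 0x2b
len [3+:5] = (word>>3) & 0x1f = 5  ←
cnt [1+:2] = (word>>1) & 0x3 = 1
slot [0+:1] = (word>>0) & 0x1 = 1
len signed 5b, MSB=0: value = 5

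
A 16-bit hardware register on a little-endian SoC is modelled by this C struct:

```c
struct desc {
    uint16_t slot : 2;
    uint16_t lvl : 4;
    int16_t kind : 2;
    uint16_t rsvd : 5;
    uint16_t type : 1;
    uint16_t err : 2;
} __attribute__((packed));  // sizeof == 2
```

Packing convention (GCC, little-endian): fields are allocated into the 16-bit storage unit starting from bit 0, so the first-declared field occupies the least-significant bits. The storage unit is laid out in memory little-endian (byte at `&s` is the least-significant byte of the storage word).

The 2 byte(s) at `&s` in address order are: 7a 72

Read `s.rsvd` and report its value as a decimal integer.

[0]=0x7a [1]=0x72 (little-endian) → word 0x727a
slot:2 @ bit 0 → (0x727a>>0)&0x3 = 0x2
lvl:4 @ bit 2 → (0x727a>>2)&0xf = 0xe
kind:2 @ bit 6 → (0x727a>>6)&0x3 = 0x1
rsvd:5 @ bit 8 → (0x727a>>8)&0x1f = 0x12  ←
type:1 @ bit 13 → (0x727a>>13)&0x1 = 0x1
err:2 @ bit 14 → (0x727a>>14)&0x3 = 0x1

18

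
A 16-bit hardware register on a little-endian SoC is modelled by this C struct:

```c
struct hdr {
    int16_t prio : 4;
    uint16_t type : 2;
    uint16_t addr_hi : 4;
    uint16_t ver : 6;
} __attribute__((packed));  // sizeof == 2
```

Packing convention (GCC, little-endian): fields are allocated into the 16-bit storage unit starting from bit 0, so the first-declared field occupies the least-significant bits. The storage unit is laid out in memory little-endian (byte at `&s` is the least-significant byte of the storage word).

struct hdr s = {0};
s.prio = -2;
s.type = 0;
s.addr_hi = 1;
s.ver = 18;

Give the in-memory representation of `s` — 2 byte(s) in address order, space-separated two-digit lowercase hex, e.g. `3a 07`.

4e 48

prio (4b) val=-2 bits=0xe at bit 0: 0x000e
type (2b) val=0 bits=0x0 at bit 4: 0x000e
addr_hi (4b) val=1 bits=0x1 at bit 6: 0x004e
ver (6b) val=18 bits=0x12 at bit 10: 0x484e
word = 0x484e → little-endian bytes:
  [0]=0x4e  [1]=0x48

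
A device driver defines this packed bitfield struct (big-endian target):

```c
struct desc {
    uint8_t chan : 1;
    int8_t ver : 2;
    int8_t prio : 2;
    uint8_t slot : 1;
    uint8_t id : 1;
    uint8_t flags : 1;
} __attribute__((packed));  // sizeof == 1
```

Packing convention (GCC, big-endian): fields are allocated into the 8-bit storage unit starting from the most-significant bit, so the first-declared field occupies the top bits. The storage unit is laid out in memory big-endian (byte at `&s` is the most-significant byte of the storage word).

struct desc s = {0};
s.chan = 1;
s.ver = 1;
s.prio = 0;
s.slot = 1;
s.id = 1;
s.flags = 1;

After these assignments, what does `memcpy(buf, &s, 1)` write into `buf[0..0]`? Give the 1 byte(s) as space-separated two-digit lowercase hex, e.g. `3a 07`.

a7

chan (1b) val=1 bits=0x1 at bit 7: 0x80
ver (2b) val=1 bits=0x1 at bit 5: 0xa0
prio (2b) val=0 bits=0x0 at bit 3: 0xa0
slot (1b) val=1 bits=0x1 at bit 2: 0xa4
id (1b) val=1 bits=0x1 at bit 1: 0xa6
flags (1b) val=1 bits=0x1 at bit 0: 0xa7
word = 0xa7 → big-endian bytes:
  [0]=0xa7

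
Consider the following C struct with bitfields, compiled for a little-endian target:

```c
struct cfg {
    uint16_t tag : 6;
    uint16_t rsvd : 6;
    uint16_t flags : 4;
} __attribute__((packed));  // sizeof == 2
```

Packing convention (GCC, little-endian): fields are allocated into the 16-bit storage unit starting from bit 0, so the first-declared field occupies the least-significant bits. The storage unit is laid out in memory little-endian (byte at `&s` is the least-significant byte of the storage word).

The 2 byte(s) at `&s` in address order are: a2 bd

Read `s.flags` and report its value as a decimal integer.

[0]=0xa2 [1]=0xbd (little-endian) → word 0xbda2
tag [0+:6] = (word>>0) & 0x3f = 34
rsvd [6+:6] = (word>>6) & 0x3f = 54
flags [12+:4] = (word>>12) & 0xf = 11  ←

11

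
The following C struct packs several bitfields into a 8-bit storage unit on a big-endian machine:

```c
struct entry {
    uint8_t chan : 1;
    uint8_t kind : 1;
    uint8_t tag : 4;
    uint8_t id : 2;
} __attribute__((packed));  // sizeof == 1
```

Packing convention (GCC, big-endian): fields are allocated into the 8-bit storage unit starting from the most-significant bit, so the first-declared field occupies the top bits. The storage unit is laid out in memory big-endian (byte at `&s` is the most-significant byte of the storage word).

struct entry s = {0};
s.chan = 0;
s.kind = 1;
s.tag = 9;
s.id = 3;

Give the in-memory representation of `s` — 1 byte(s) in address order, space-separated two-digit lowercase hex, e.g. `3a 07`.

67

chan (1b) val=0 bits=0x0 at bit 7: 0x00
kind (1b) val=1 bits=0x1 at bit 6: 0x40
tag (4b) val=9 bits=0x9 at bit 2: 0x64
id (2b) val=3 bits=0x3 at bit 0: 0x67
word = 0x67 → big-endian bytes:
  [0]=0x67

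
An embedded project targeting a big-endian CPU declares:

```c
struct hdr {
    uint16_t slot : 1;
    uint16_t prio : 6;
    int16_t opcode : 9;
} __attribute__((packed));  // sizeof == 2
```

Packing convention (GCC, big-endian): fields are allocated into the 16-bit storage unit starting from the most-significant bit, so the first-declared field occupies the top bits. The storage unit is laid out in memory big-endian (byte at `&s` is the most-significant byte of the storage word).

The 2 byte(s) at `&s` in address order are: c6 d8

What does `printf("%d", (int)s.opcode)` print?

[0]=0xc6 [1]=0xd8 (big-endian) → word 0xc6d8
slot:1 @ bit 15 → (0xc6d8>>15)&0x1 = 0x1
prio:6 @ bit 9 → (0xc6d8>>9)&0x3f = 0x23
opcode:9 @ bit 0 → (0xc6d8>>0)&0x1ff = 0xd8  ←
opcode signed 9b, MSB=0: value = 216

216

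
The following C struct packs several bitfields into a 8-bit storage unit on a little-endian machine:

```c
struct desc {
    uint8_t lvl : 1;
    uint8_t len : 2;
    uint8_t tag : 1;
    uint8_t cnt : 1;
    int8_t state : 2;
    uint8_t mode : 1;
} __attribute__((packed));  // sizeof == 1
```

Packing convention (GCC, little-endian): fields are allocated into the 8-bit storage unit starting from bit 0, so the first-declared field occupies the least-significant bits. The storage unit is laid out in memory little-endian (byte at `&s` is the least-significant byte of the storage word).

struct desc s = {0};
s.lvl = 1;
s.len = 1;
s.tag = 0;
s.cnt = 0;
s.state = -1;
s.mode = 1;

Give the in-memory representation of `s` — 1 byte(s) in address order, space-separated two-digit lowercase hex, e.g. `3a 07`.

lvl (1b) val=1 bits=0x1 at bit 0: 0x01
len (2b) val=1 bits=0x1 at bit 1: 0x03
tag (1b) val=0 bits=0x0 at bit 3: 0x03
cnt (1b) val=0 bits=0x0 at bit 4: 0x03
state (2b) val=-1 bits=0x3 at bit 5: 0x63
mode (1b) val=1 bits=0x1 at bit 7: 0xe3
word = 0xe3 → little-endian bytes:
  [0]=0xe3

e3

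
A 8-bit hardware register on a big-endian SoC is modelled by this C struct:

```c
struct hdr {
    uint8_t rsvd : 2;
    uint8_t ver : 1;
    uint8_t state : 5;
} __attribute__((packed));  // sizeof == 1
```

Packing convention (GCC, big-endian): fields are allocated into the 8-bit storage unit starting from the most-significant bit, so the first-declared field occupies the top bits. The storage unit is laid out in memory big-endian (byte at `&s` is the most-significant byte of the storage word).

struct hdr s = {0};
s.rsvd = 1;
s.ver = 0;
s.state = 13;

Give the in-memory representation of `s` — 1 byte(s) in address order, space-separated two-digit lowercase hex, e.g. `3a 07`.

4d

rsvd:2 = 1 → 0x1 << 6 → word 0x40
ver:1 = 0 → 0x0 << 5 → word 0x40
state:5 = 13 → 0xd << 0 → word 0x4d
word = 0x4d → big-endian bytes:
  [0]=0x4d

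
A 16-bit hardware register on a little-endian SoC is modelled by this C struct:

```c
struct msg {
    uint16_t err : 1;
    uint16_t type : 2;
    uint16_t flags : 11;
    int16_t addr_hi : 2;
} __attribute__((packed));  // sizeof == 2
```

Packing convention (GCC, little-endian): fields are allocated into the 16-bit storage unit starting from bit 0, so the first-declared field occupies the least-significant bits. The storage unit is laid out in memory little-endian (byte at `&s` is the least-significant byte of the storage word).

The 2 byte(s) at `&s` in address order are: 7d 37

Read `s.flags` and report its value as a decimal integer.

[0]=0x7d [1]=0x37 (little-endian) → word 0x377d
err [0+:1] = (word>>0) & 0x1 = 1
type [1+:2] = (word>>1) & 0x3 = 2
flags [3+:11] = (word>>3) & 0x7ff = 1775  ←
addr_hi [14+:2] = (word>>14) & 0x3 = 0

1775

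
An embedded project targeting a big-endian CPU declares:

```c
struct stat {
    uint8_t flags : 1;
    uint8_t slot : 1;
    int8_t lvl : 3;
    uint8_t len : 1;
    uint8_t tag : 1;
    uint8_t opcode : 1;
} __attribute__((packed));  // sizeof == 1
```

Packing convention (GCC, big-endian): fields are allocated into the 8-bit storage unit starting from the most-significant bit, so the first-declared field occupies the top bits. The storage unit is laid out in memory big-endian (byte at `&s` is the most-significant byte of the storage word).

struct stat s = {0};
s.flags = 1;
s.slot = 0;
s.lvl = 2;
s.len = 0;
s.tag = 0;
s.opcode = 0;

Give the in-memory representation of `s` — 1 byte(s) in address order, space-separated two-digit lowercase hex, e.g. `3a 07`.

flags (1b) val=1 bits=0x1 at bit 7: 0x80
slot (1b) val=0 bits=0x0 at bit 6: 0x80
lvl (3b) val=2 bits=0x2 at bit 3: 0x90
len (1b) val=0 bits=0x0 at bit 2: 0x90
tag (1b) val=0 bits=0x0 at bit 1: 0x90
opcode (1b) val=0 bits=0x0 at bit 0: 0x90
word = 0x90 → big-endian bytes:
  [0]=0x90

90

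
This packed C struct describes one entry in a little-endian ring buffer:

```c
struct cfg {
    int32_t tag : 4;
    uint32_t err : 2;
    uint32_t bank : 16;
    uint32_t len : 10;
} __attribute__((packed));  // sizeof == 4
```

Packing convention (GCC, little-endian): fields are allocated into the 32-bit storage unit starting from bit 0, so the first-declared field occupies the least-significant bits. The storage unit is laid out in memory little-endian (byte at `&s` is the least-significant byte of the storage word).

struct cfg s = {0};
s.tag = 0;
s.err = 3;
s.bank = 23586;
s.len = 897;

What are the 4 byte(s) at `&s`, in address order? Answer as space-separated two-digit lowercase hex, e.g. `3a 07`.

[0+:4] tag=0 & 0xf = 0x0; word=0x00000000
[4+:2] err=3 & 0x3 = 0x3; word=0x00000030
[6+:16] bank=23586 & 0xffff = 0x5c22; word=0x001708b0
[22+:10] len=897 & 0x3ff = 0x381; word=0xe05708b0
word = 0xe05708b0 → little-endian bytes:
  [0]=0xb0  [1]=0x08  [2]=0x57  [3]=0xe0

b0 08 57 e0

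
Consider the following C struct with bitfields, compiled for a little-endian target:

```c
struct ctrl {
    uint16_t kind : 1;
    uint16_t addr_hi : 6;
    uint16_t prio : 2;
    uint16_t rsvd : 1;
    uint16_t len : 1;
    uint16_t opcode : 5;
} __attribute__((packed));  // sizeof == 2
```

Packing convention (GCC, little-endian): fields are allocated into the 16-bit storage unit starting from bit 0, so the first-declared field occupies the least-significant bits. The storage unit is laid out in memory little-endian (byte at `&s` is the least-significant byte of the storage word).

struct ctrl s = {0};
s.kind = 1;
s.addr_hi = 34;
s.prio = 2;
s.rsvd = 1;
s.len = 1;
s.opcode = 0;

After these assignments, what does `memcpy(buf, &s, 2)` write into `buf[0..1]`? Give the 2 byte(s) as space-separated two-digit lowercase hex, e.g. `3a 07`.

45 07

kind:1 = 1 → 0x1 << 0 → word 0x0001
addr_hi:6 = 34 → 0x22 << 1 → word 0x0045
prio:2 = 2 → 0x2 << 7 → word 0x0145
rsvd:1 = 1 → 0x1 << 9 → word 0x0345
len:1 = 1 → 0x1 << 10 → word 0x0745
opcode:5 = 0 → 0x0 << 11 → word 0x0745
word = 0x0745 → little-endian bytes:
  [0]=0x45  [1]=0x07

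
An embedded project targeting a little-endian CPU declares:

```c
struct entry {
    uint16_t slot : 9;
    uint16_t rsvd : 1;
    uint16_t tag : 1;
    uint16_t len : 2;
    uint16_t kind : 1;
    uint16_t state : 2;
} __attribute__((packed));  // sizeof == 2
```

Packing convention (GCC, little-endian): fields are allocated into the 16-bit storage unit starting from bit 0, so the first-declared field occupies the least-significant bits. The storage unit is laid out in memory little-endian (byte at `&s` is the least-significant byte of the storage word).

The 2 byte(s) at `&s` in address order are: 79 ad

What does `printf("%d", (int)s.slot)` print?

377

[0]=0x79 [1]=0xad (little-endian) → word 0xad79
slot:9 @ bit 0 → (0xad79>>0)&0x1ff = 0x179  ←
rsvd:1 @ bit 9 → (0xad79>>9)&0x1 = 0x0
tag:1 @ bit 10 → (0xad79>>10)&0x1 = 0x1
len:2 @ bit 11 → (0xad79>>11)&0x3 = 0x1
kind:1 @ bit 13 → (0xad79>>13)&0x1 = 0x1
state:2 @ bit 14 → (0xad79>>14)&0x3 = 0x2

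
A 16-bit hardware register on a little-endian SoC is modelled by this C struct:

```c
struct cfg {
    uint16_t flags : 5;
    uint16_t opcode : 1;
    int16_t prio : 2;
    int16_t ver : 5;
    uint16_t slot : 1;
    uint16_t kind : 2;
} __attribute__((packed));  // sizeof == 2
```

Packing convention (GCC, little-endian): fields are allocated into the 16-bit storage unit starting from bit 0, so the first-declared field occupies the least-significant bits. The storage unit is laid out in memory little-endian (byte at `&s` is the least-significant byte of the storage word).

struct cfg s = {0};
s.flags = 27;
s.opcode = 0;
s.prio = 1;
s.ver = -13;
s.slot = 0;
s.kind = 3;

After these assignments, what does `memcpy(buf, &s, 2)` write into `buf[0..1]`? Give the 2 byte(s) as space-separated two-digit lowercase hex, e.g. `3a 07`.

5b d3

[0+:5] flags=27 & 0x1f = 0x1b; word=0x001b
[5+:1] opcode=0 & 0x1 = 0x0; word=0x001b
[6+:2] prio=1 & 0x3 = 0x1; word=0x005b
[8+:5] ver=-13 & 0x1f = 0x13; word=0x135b
[13+:1] slot=0 & 0x1 = 0x0; word=0x135b
[14+:2] kind=3 & 0x3 = 0x3; word=0xd35b
word = 0xd35b → little-endian bytes:
  [0]=0x5b  [1]=0xd3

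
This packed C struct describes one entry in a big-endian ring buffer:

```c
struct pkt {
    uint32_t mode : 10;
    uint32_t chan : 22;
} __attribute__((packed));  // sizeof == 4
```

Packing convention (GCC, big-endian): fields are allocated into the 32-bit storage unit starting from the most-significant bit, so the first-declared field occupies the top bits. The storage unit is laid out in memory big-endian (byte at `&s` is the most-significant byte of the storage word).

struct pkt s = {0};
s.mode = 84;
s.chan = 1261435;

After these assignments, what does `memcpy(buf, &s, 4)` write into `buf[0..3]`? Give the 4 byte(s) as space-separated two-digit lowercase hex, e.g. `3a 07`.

mode:10 = 84 → 0x54 << 22 → word 0x15000000
chan:22 = 1261435 → 0x133f7b << 0 → word 0x15133f7b
word = 0x15133f7b → big-endian bytes:
  [0]=0x15  [1]=0x13  [2]=0x3f  [3]=0x7b

15 13 3f 7b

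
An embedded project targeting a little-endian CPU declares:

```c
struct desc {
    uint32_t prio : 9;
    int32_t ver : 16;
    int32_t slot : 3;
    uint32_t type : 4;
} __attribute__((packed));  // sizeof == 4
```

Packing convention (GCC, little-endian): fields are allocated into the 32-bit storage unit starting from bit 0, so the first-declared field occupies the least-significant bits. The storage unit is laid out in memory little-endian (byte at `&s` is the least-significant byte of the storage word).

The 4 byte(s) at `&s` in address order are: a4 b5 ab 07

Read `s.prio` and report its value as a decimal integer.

420

[0]=0xa4 [1]=0xb5 [2]=0xab [3]=0x07 (little-endian) → word 0x07abb5a4
prio [0+:9] = (word>>0) & 0x1ff = 420  ←
ver [9+:16] = (word>>9) & 0xffff = 54746
slot [25+:3] = (word>>25) & 0x7 = 3
type [28+:4] = (word>>28) & 0xf = 0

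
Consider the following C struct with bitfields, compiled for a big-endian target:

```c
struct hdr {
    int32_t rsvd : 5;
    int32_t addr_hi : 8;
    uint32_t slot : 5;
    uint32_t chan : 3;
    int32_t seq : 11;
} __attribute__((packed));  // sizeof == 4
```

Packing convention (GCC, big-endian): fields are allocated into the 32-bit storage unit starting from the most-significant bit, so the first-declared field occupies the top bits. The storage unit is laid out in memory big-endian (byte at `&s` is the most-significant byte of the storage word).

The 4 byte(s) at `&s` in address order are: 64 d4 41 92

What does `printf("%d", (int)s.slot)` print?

[0]=0x64 [1]=0xd4 [2]=0x41 [3]=0x92 (big-endian) → word 0x64d44192
rsvd:5 @ bit 27 → (0x64d44192>>27)&0x1f = 0xc
addr_hi:8 @ bit 19 → (0x64d44192>>19)&0xff = 0x9a
slot:5 @ bit 14 → (0x64d44192>>14)&0x1f = 0x11  ←
chan:3 @ bit 11 → (0x64d44192>>11)&0x7 = 0x0
seq:11 @ bit 0 → (0x64d44192>>0)&0x7ff = 0x192

17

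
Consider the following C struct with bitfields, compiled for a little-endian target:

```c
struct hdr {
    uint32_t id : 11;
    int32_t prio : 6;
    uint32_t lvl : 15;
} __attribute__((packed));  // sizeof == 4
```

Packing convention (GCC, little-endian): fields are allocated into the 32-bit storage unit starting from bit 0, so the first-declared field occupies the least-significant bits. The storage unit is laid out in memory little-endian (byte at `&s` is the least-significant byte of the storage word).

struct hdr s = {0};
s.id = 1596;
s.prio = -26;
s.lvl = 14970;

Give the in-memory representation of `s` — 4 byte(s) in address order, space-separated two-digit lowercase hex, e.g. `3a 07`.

id (11b) val=1596 bits=0x63c at bit 0: 0x0000063c
prio (6b) val=-26 bits=0x26 at bit 11: 0x0001363c
lvl (15b) val=14970 bits=0x3a7a at bit 17: 0x74f5363c
word = 0x74f5363c → little-endian bytes:
  [0]=0x3c  [1]=0x36  [2]=0xf5  [3]=0x74

3c 36 f5 74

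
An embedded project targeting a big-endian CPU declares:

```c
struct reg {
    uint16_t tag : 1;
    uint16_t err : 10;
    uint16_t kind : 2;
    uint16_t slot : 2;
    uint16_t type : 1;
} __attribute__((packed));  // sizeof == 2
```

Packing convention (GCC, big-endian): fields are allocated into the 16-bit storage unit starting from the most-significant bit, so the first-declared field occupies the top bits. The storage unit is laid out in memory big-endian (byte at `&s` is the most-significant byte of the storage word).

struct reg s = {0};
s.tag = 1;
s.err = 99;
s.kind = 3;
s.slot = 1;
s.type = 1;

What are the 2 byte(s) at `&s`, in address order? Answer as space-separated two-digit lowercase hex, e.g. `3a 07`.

tag (1b) val=1 bits=0x1 at bit 15: 0x8000
err (10b) val=99 bits=0x63 at bit 5: 0x8c60
kind (2b) val=3 bits=0x3 at bit 3: 0x8c78
slot (2b) val=1 bits=0x1 at bit 1: 0x8c7a
type (1b) val=1 bits=0x1 at bit 0: 0x8c7b
word = 0x8c7b → big-endian bytes:
  [0]=0x8c  [1]=0x7b

8c 7b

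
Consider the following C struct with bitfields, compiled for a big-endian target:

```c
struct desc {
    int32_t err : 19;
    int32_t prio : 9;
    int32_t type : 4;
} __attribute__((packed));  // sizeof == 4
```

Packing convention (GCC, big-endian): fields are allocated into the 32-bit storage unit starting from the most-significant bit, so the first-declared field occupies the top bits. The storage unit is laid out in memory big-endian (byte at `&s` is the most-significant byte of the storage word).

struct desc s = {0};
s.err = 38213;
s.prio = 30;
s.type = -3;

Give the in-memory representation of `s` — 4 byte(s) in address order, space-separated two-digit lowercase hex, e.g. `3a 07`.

[13+:19] err=38213 & 0x7ffff = 0x9545; word=0x12a8a000
[4+:9] prio=30 & 0x1ff = 0x1e; word=0x12a8a1e0
[0+:4] type=-3 & 0xf = 0xd; word=0x12a8a1ed
word = 0x12a8a1ed → big-endian bytes:
  [0]=0x12  [1]=0xa8  [2]=0xa1  [3]=0xed

12 a8 a1 ed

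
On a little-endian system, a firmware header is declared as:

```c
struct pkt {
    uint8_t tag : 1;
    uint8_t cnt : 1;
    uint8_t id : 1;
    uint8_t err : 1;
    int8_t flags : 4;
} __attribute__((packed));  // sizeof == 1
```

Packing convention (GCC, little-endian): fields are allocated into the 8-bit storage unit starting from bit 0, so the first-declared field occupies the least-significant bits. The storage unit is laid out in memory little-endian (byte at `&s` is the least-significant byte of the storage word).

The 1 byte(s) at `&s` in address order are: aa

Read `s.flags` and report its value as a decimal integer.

[0]=0xaa (little-endian) → word 0xaa
tag:1 @ bit 0 → (0xaa>>0)&0x1 = 0x0
cnt:1 @ bit 1 → (0xaa>>1)&0x1 = 0x1
id:1 @ bit 2 → (0xaa>>2)&0x1 = 0x0
err:1 @ bit 3 → (0xaa>>3)&0x1 = 0x1
flags:4 @ bit 4 → (0xaa>>4)&0xf = 0xa  ←
flags signed 4b, MSB=1: 10 - 16 = -6

-6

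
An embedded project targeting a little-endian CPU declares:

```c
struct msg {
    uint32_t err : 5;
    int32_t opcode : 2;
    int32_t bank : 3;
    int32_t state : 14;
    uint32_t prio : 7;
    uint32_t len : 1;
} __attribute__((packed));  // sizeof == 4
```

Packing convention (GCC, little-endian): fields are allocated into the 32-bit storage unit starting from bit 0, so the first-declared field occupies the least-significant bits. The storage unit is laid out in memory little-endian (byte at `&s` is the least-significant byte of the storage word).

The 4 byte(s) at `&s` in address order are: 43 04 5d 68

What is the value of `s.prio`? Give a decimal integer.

104

[0]=0x43 [1]=0x04 [2]=0x5d [3]=0x68 (little-endian) → word 0x685d0443
err [0+:5] = (word>>0) & 0x1f = 3
opcode [5+:2] = (word>>5) & 0x3 = 2
bank [7+:3] = (word>>7) & 0x7 = 0
state [10+:14] = (word>>10) & 0x3fff = 5953
prio [24+:7] = (word>>24) & 0x7f = 104  ←
len [31+:1] = (word>>31) & 0x1 = 0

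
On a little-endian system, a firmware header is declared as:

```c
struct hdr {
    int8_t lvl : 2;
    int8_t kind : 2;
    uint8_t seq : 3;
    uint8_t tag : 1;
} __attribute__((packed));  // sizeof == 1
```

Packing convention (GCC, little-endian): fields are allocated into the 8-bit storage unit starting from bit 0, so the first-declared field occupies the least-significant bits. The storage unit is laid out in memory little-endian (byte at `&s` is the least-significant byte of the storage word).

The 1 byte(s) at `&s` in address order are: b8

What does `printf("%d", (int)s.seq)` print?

3

[0]=0xb8 (little-endian) → word 0xb8
lvl [0+:2] = (word>>0) & 0x3 = 0
kind [2+:2] = (word>>2) & 0x3 = 2
seq [4+:3] = (word>>4) & 0x7 = 3  ←
tag [7+:1] = (word>>7) & 0x1 = 1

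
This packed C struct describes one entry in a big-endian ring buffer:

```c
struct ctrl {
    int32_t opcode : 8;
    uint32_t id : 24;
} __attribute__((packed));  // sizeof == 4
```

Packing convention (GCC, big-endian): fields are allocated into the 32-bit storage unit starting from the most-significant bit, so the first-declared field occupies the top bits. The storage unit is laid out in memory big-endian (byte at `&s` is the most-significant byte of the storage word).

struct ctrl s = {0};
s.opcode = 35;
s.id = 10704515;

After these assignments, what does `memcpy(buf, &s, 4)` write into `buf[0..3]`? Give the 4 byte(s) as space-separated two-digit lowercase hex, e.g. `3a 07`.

opcode (8b) val=35 bits=0x23 at bit 24: 0x23000000
id (24b) val=10704515 bits=0xa35683 at bit 0: 0x23a35683
word = 0x23a35683 → big-endian bytes:
  [0]=0x23  [1]=0xa3  [2]=0x56  [3]=0x83

23 a3 56 83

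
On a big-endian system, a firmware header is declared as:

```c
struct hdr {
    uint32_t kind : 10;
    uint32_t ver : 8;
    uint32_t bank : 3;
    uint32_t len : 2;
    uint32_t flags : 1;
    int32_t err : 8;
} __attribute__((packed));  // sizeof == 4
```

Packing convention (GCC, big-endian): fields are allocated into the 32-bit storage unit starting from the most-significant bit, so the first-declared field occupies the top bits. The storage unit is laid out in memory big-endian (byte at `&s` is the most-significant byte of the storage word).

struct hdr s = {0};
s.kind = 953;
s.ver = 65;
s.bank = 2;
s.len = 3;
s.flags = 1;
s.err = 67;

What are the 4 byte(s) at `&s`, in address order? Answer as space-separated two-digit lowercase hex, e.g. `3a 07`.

ee 50 57 43

kind:10 = 953 → 0x3b9 << 22 → word 0xee400000
ver:8 = 65 → 0x41 << 14 → word 0xee504000
bank:3 = 2 → 0x2 << 11 → word 0xee505000
len:2 = 3 → 0x3 << 9 → word 0xee505600
flags:1 = 1 → 0x1 << 8 → word 0xee505700
err:8 = 67 → 0x43 << 0 → word 0xee505743
word = 0xee505743 → big-endian bytes:
  [0]=0xee  [1]=0x50  [2]=0x57  [3]=0x43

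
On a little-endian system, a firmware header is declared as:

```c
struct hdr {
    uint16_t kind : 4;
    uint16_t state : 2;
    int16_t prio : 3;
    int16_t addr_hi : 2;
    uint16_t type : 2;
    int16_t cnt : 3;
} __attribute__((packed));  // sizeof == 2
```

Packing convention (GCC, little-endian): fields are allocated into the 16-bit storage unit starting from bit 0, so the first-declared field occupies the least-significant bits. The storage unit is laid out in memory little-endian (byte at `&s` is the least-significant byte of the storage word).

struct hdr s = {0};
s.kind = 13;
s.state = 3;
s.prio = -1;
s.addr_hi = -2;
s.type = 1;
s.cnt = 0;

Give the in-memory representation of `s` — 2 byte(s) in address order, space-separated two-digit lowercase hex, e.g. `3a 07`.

fd 0d

[0+:4] kind=13 & 0xf = 0xd; word=0x000d
[4+:2] state=3 & 0x3 = 0x3; word=0x003d
[6+:3] prio=-1 & 0x7 = 0x7; word=0x01fd
[9+:2] addr_hi=-2 & 0x3 = 0x2; word=0x05fd
[11+:2] type=1 & 0x3 = 0x1; word=0x0dfd
[13+:3] cnt=0 & 0x7 = 0x0; word=0x0dfd
word = 0x0dfd → little-endian bytes:
  [0]=0xfd  [1]=0x0d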